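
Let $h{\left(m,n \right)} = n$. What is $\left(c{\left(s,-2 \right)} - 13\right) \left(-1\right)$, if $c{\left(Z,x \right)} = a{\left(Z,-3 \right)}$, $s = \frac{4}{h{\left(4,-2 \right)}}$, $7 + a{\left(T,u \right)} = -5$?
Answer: $25$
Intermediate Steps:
$a{\left(T,u \right)} = -12$ ($a{\left(T,u \right)} = -7 - 5 = -12$)
$s = -2$ ($s = \frac{4}{-2} = 4 \left(- \frac{1}{2}\right) = -2$)
$c{\left(Z,x \right)} = -12$
$\left(c{\left(s,-2 \right)} - 13\right) \left(-1\right) = \left(-12 - 13\right) \left(-1\right) = \left(-25\right) \left(-1\right) = 25$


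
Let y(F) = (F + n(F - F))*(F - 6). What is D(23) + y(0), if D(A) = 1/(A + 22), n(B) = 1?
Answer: -269/45 ≈ -5.9778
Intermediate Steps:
D(A) = 1/(22 + A)
y(F) = (1 + F)*(-6 + F) (y(F) = (F + 1)*(F - 6) = (1 + F)*(-6 + F))
D(23) + y(0) = 1/(22 + 23) + (-6 + 0² - 5*0) = 1/45 + (-6 + 0 + 0) = 1/45 - 6 = -269/45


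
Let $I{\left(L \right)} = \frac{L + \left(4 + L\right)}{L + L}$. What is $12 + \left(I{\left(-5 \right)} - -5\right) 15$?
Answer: $96$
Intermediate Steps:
$I{\left(L \right)} = \frac{4 + 2 L}{2 L}$
$12 + \left(I{\left(-5 \right)} - -5\right) 15 = 12 + \left(\frac{2 - 5}{-5} - -5\right) 15 = 12 + \left(\left(- \frac{1}{5}\right) \left(-3\right) + 5\right) 15 = 12 + \left(\frac{3}{5} + 5\right) 15 = 12 + \frac{28}{5} \cdot 15 = 12 + 84 = 96$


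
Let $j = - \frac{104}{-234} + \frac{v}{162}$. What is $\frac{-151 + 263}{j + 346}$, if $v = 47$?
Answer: $\frac{18144}{56171} \approx 0.32301$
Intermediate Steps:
$j = \frac{119}{162}$ ($j = - \frac{104}{-234} + \frac{47}{162} = \left(-104\right) \left(- \frac{1}{234}\right) + 47 \cdot \frac{1}{162} = \frac{4}{9} + \frac{47}{162} = \frac{119}{162} \approx 0.73457$)
$\frac{-151 + 263}{j + 346} = \frac{-151 + 263}{\frac{119}{162} + 346} = \frac{112}{\frac{56171}{162}} = 112 \cdot \frac{162}{56171} = \frac{18144}{56171}$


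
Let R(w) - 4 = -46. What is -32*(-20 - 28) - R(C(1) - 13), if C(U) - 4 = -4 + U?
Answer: 1578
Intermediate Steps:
C(U) = U (C(U) = 4 + (-4 + U) = U)
R(w) = -42 (R(w) = 4 - 46 = -42)
-32*(-20 - 28) - R(C(1) - 13) = -32*(-20 - 28) - 1*(-42) = -32*(-48) + 42 = 1536 + 42 = 1578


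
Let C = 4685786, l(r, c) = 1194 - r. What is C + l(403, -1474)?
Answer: 4686577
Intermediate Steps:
C + l(403, -1474) = 4685786 + (1194 - 1*403) = 4685786 + (1194 - 403) = 4685786 + 791 = 4686577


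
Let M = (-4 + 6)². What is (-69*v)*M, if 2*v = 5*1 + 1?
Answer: -828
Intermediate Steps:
v = 3 (v = (5*1 + 1)/2 = (5 + 1)/2 = (½)*6 = 3)
M = 4 (M = 2² = 4)
(-69*v)*M = -69*3*4 = -207*4 = -828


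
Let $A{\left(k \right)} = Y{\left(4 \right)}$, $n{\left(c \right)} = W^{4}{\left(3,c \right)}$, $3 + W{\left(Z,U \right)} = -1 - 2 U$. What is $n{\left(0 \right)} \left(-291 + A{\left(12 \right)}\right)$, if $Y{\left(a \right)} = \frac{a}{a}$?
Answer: $-74240$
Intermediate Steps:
$W{\left(Z,U \right)} = -4 - 2 U$ ($W{\left(Z,U \right)} = -3 - \left(1 + 2 U\right) = -4 - 2 U$)
$Y{\left(a \right)} = 1$
$n{\left(c \right)} = \left(-4 - 2 c\right)^{4}$
$A{\left(k \right)} = 1$
$n{\left(0 \right)} \left(-291 + A{\left(12 \right)}\right) = 16 \left(2 + 0\right)^{4} \left(-291 + 1\right) = 16 \cdot 2^{4} \left(-290\right) = 16 \cdot 16 \left(-290\right) = 256 \left(-290\right) = -74240$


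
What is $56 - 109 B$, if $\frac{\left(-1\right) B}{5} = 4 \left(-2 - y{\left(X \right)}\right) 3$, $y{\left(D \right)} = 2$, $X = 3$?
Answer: $-26104$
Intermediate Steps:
$B = 240$ ($B = - 5 \cdot 4 \left(-2 - 2\right) 3 = - 5 \cdot 4 \left(-4\right) 3 = - 5 \left(\left(-16\right) 3\right) = \left(-5\right) \left(-48\right) = 240$)
$56 - 109 B = 56 - 26160 = -26104$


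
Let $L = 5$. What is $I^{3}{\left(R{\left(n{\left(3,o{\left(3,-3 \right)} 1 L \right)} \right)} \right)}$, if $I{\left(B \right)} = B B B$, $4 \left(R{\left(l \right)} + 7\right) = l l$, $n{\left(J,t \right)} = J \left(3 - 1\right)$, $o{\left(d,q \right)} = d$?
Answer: $512$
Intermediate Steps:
$n{\left(J,t \right)} = 2 J$ ($n{\left(J,t \right)} = J 2 = 2 J$)
$R{\left(l \right)} = -7 + \frac{l^{2}}{4}$ ($R{\left(l \right)} = -7 + \frac{l l}{4} = -7 + \frac{l^{2}}{4}$)
$I{\left(B \right)} = B^{3}$ ($I{\left(B \right)} = B^{2} B = B^{3}$)
$I^{3}{\left(R{\left(n{\left(3,o{\left(3,-3 \right)} 1 L \right)} \right)} \right)} = \left(\left(-7 + \frac{\left(2 \cdot 3\right)^{2}}{4}\right)^{3}\right)^{3} = \left(\left(-7 + \frac{6^{2}}{4}\right)^{3}\right)^{3} = \left(\left(-7 + \frac{1}{4} \cdot 36\right)^{3}\right)^{3} = \left(\left(-7 + 9\right)^{3}\right)^{3} = \left(2^{3}\right)^{3} = 8^{3} = 512$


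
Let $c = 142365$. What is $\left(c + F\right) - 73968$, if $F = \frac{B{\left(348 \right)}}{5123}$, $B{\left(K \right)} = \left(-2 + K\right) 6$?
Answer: $\frac{350399907}{5123} \approx 68397.0$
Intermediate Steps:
$B{\left(K \right)} = -12 + 6 K$
$F = \frac{2076}{5123}$ ($F = \frac{-12 + 6 \cdot 348}{5123} = \left(-12 + 2088\right) \frac{1}{5123} = 2076 \cdot \frac{1}{5123} = \frac{2076}{5123} \approx 0.40523$)
$\left(c + F\right) - 73968 = \left(142365 + \frac{2076}{5123}\right) - 73968 = \frac{729337971}{5123} - 73968 = \frac{350399907}{5123}$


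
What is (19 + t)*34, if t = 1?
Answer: 680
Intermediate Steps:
(19 + t)*34 = (19 + 1)*34 = 20*34 = 680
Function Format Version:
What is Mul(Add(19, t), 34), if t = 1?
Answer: 680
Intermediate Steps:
Mul(Add(19, t), 34) = Mul(Add(19, 1), 34) = Mul(20, 34) = 680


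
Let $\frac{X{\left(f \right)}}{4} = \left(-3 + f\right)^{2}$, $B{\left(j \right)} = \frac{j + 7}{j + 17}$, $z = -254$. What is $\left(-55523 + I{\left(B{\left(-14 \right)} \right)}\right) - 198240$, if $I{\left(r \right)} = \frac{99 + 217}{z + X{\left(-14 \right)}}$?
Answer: $- \frac{114446955}{451} \approx -2.5376 \cdot 10^{5}$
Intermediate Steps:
$B{\left(j \right)} = \frac{7 + j}{17 + j}$
$X{\left(f \right)} = 4 \left(-3 + f\right)^{2}$
$I{\left(r \right)} = \frac{158}{451}$ ($I{\left(r \right)} = \frac{99 + 217}{-254 + 4 \left(-3 - 14\right)^{2}} = \frac{316}{-254 + 4 \left(-17\right)^{2}} = \frac{316}{-254 + 4 \cdot 289} = \frac{316}{-254 + 1156} = \frac{316}{902} = 316 \cdot \frac{1}{902} = \frac{158}{451}$)
$\left(-55523 + I{\left(B{\left(-14 \right)} \right)}\right) - 198240 = \left(-55523 + \frac{158}{451}\right) - 198240 = - \frac{25040715}{451} - 198240 = - \frac{114446955}{451}$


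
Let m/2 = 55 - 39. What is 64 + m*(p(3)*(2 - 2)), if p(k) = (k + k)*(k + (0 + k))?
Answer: 64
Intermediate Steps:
p(k) = 4*k**2 (p(k) = (2*k)*(k + k) = (2*k)*(2*k) = 4*k**2)
m = 32 (m = 2*(55 - 39) = 2*16 = 32)
64 + m*(p(3)*(2 - 2)) = 64 + 32*((4*3**2)*(2 - 2)) = 64 + 32*((4*9)*0) = 64 + 32*(36*0) = 64 + 32*0 = 64 + 0 = 64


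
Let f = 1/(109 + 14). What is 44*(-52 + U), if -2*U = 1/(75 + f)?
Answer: -10555897/4613 ≈ -2288.3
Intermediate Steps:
f = 1/123 ≈ 0.0081301
U = -123/18452 (U = -1/(2*(75 + 1/123)) = -1/(2*9226/123) = -1/2*123/9226 = -123/18452 ≈ -0.0066659)
44*(-52 + U) = 44*(-52 - 123/18452) = 44*(-959627/18452) = -10555897/4613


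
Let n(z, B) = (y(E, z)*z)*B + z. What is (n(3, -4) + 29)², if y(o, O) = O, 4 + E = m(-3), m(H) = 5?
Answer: 16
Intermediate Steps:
E = 1 (E = -4 + 5 = 1)
n(z, B) = z + B*z² (n(z, B) = (z*z)*B + z = z²*B + z = B*z² + z = z + B*z²)
(n(3, -4) + 29)² = (3*(1 - 4*3) + 29)² = (3*(1 - 12) + 29)² = (3*(-11) + 29)² = (-33 + 29)² = (-4)² = 16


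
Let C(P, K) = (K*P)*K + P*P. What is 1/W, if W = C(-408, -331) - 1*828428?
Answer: -1/45362852 ≈ -2.2044e-8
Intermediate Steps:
C(P, K) = P² + P*K² (C(P, K) = P*K² + P² = P² + P*K²)
W = -45362852 (W = -408*(-408 + (-331)²) - 1*828428 = -408*(-408 + 109561) - 828428 = -408*109153 - 828428 = -44534424 - 828428 = -45362852)
1/W = 1/(-45362852) = -1/45362852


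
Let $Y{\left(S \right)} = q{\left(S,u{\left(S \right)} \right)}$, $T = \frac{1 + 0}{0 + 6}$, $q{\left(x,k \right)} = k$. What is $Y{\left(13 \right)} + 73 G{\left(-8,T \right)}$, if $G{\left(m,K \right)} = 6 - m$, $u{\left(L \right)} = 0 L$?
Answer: $1022$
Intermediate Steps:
$u{\left(L \right)} = 0$
$T = \frac{1}{6}$ ($T = 1 \cdot \frac{1}{6} = \frac{1}{6} \approx 0.16667$)
$Y{\left(S \right)} = 0$
$Y{\left(13 \right)} + 73 G{\left(-8,T \right)} = 0 + 73 \left(6 - -8\right) = 0 + 73 \left(6 + 8\right) = 0 + 73 \cdot 14 = 0 + 1022 = 1022$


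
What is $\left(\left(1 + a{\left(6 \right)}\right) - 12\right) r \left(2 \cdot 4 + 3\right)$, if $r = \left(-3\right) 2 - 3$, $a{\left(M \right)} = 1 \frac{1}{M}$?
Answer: $\frac{2145}{2} \approx 1072.5$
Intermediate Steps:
$a{\left(M \right)} = \frac{1}{M}$
$r = -9$ ($r = -6 - 3 = -9$)
$\left(\left(1 + a{\left(6 \right)}\right) - 12\right) r \left(2 \cdot 4 + 3\right) = \left(\left(1 + \frac{1}{6}\right) - 12\right) \left(-9\right) \left(2 \cdot 4 + 3\right) = \left(\left(1 + \frac{1}{6}\right) - 12\right) \left(-9\right) \left(8 + 3\right) = \left(\frac{7}{6} - 12\right) \left(-9\right) 11 = \left(- \frac{65}{6}\right) \left(-9\right) 11 = \frac{195}{2} \cdot 11 = \frac{2145}{2}$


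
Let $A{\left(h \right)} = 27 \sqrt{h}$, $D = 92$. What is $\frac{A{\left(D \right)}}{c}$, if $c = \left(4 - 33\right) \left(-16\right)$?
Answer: $\frac{27 \sqrt{23}}{232} \approx 0.55814$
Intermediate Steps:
$c = 464$ ($c = \left(-29\right) \left(-16\right) = 464$)
$\frac{A{\left(D \right)}}{c} = \frac{27 \sqrt{92}}{464} = 27 \cdot 2 \sqrt{23} \cdot \frac{1}{464} = 54 \sqrt{23} \cdot \frac{1}{464} = \frac{27 \sqrt{23}}{232}$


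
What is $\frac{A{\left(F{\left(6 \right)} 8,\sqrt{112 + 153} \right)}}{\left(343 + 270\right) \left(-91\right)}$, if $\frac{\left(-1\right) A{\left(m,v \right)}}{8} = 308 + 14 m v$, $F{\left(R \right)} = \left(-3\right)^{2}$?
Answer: $\frac{352}{7969} + \frac{1152 \sqrt{265}}{7969} \approx 2.3974$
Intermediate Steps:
$F{\left(R \right)} = 9$
$A{\left(m,v \right)} = -2464 - 112 m v$ ($A{\left(m,v \right)} = - 8 \left(308 + 14 m v\right) = -2464 - 112 m v$)
$\frac{A{\left(F{\left(6 \right)} 8,\sqrt{112 + 153} \right)}}{\left(343 + 270\right) \left(-91\right)} = \frac{-2464 - 112 \cdot 9 \cdot 8 \sqrt{112 + 153}}{\left(343 + 270\right) \left(-91\right)} = \frac{-2464 - 8064 \sqrt{265}}{613 \left(-91\right)} = \frac{-2464 - 8064 \sqrt{265}}{-55783} = \left(-2464 - 8064 \sqrt{265}\right) \left(- \frac{1}{55783}\right) = \frac{352}{7969} + \frac{1152 \sqrt{265}}{7969}$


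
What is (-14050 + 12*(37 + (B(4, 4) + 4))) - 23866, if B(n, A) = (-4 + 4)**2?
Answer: -37424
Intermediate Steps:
B(n, A) = 0 (B(n, A) = 0**2 = 0)
(-14050 + 12*(37 + (B(4, 4) + 4))) - 23866 = (-14050 + 12*(37 + (0 + 4))) - 23866 = (-14050 + 12*(37 + 4)) - 23866 = (-14050 + 12*41) - 23866 = (-14050 + 492) - 23866 = -13558 - 23866 = -37424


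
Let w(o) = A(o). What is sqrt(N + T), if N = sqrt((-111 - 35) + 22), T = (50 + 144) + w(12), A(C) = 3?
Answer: sqrt(197 + 2*I*sqrt(31)) ≈ 14.041 + 0.39653*I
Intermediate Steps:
w(o) = 3
T = 197 (T = (50 + 144) + 3 = 194 + 3 = 197)
N = 2*I*sqrt(31) (N = sqrt(-146 + 22) = sqrt(-124) = 2*I*sqrt(31) ≈ 11.136*I)
sqrt(N + T) = sqrt(2*I*sqrt(31) + 197) = sqrt(197 + 2*I*sqrt(31))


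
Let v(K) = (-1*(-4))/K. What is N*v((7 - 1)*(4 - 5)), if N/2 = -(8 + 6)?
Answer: 56/3 ≈ 18.667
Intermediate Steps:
N = -28 (N = 2*(-(8 + 6)) = 2*(-1*14) = 2*(-14) = -28)
v(K) = 4/K
N*v((7 - 1)*(4 - 5)) = -112/((7 - 1)*(4 - 5)) = -112/(6*(-1)) = -112/(-6) = -112*(-1)/6 = -28*(-⅔) = 56/3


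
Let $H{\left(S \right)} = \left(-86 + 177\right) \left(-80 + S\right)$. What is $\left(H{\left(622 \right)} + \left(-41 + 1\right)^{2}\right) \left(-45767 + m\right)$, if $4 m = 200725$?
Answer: $\frac{449564877}{2} \approx 2.2478 \cdot 10^{8}$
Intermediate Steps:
$H{\left(S \right)} = -7280 + 91 S$ ($H{\left(S \right)} = 91 \left(-80 + S\right) = -7280 + 91 S$)
$m = \frac{200725}{4}$ ($m = \frac{1}{4} \cdot 200725 = \frac{200725}{4} \approx 50181.0$)
$\left(H{\left(622 \right)} + \left(-41 + 1\right)^{2}\right) \left(-45767 + m\right) = \left(\left(-7280 + 91 \cdot 622\right) + \left(-41 + 1\right)^{2}\right) \left(-45767 + \frac{200725}{4}\right) = \left(\left(-7280 + 56602\right) + \left(-40\right)^{2}\right) \frac{17657}{4} = \left(49322 + 1600\right) \frac{17657}{4} = 50922 \cdot \frac{17657}{4} = \frac{449564877}{2}$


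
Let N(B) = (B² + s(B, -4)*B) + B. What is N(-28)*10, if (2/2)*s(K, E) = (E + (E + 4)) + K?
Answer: 16520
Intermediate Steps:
s(K, E) = 4 + K + 2*E (s(K, E) = (E + (E + 4)) + K = (E + (4 + E)) + K = (4 + 2*E) + K = 4 + K + 2*E)
N(B) = B + B² + B*(-4 + B) (N(B) = (B² + (4 + B + 2*(-4))*B) + B = (B² + (4 + B - 8)*B) + B = (B² + (-4 + B)*B) + B = (B² + B*(-4 + B)) + B = B + B² + B*(-4 + B))
N(-28)*10 = -28*(-3 + 2*(-28))*10 = -28*(-3 - 56)*10 = -28*(-59)*10 = 1652*10 = 16520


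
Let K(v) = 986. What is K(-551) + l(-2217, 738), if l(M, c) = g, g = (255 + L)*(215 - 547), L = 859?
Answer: -368862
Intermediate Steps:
g = -369848 (g = (255 + 859)*(215 - 547) = 1114*(-332) = -369848)
l(M, c) = -369848
K(-551) + l(-2217, 738) = 986 - 369848 = -368862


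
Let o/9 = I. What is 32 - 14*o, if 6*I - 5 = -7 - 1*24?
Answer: 578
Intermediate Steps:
I = -13/3 (I = ⅚ + (-7 - 1*24)/6 = ⅚ + (-7 - 24)/6 = ⅚ + (⅙)*(-31) = ⅚ - 31/6 = -13/3 ≈ -4.3333)
o = -39 (o = 9*(-13/3) = -39)
32 - 14*o = 32 - 14*(-39) = 32 + 546 = 578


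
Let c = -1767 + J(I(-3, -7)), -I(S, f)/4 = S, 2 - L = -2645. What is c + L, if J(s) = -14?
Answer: 866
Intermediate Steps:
L = 2647 (L = 2 - 1*(-2645) = 2 + 2645 = 2647)
I(S, f) = -4*S
c = -1781 (c = -1767 - 14 = -1781)
c + L = -1781 + 2647 = 866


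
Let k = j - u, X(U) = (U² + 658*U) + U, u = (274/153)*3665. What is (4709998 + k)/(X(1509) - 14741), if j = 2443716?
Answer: 23266256/10601829 ≈ 2.1945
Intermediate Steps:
u = 1004210/153 (u = (274*(1/153))*3665 = (274/153)*3665 = 1004210/153 ≈ 6563.5)
X(U) = U² + 659*U
k = 372884338/153 (k = 2443716 - 1*1004210/153 = 2443716 - 1004210/153 = 372884338/153 ≈ 2.4372e+6)
(4709998 + k)/(X(1509) - 14741) = (4709998 + 372884338/153)/(1509*(659 + 1509) - 14741) = 1093514032/(153*(1509*2168 - 14741)) = 1093514032/(153*(3271512 - 14741)) = (1093514032/153)/3256771 = (1093514032/153)*(1/3256771) = 23266256/10601829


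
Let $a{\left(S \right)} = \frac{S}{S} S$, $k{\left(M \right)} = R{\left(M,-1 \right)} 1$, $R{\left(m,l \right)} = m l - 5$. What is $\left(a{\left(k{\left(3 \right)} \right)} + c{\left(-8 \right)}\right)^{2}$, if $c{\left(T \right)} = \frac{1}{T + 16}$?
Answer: $\frac{3969}{64} \approx 62.016$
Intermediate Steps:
$R{\left(m,l \right)} = -5 + l m$ ($R{\left(m,l \right)} = l m - 5 = -5 + l m$)
$c{\left(T \right)} = \frac{1}{16 + T}$
$k{\left(M \right)} = -5 - M$ ($k{\left(M \right)} = \left(-5 - M\right) 1 = -5 - M$)
$a{\left(S \right)} = S$ ($a{\left(S \right)} = 1 S = S$)
$\left(a{\left(k{\left(3 \right)} \right)} + c{\left(-8 \right)}\right)^{2} = \left(\left(-5 - 3\right) + \frac{1}{16 - 8}\right)^{2} = \left(\left(-5 - 3\right) + \frac{1}{8}\right)^{2} = \left(-8 + \frac{1}{8}\right)^{2} = \left(- \frac{63}{8}\right)^{2} = \frac{3969}{64}$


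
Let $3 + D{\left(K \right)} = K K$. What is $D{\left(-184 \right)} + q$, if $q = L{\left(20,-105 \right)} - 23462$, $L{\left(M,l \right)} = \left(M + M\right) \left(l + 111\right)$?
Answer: $10631$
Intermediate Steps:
$L{\left(M,l \right)} = 2 M \left(111 + l\right)$
$D{\left(K \right)} = -3 + K^{2}$ ($D{\left(K \right)} = -3 + K K = -3 + K^{2}$)
$q = -23222$ ($q = 2 \cdot 20 \left(111 - 105\right) - 23462 = 2 \cdot 20 \cdot 6 - 23462 = 240 - 23462 = -23222$)
$D{\left(-184 \right)} + q = \left(-3 + \left(-184\right)^{2}\right) - 23222 = \left(-3 + 33856\right) - 23222 = 33853 - 23222 = 10631$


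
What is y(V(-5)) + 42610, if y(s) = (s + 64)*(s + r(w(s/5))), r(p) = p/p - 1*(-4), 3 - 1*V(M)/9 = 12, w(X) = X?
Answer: 43902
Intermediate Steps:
V(M) = -81 (V(M) = 27 - 9*12 = 27 - 108 = -81)
r(p) = 5 (r(p) = 1 + 4 = 5)
y(s) = (5 + s)*(64 + s) (y(s) = (s + 64)*(s + 5) = (64 + s)*(5 + s) = (5 + s)*(64 + s))
y(V(-5)) + 42610 = (320 + (-81)² + 69*(-81)) + 42610 = (320 + 6561 - 5589) + 42610 = 1292 + 42610 = 43902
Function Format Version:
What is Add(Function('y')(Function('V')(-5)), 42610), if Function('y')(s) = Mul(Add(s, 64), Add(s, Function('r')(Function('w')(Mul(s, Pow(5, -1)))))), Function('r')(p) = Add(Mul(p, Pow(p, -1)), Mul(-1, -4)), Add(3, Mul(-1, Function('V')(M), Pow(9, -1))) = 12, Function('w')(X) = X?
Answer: 43902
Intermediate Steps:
Function('V')(M) = -81 (Function('V')(M) = Add(27, Mul(-9, 12)) = Add(27, -108) = -81)
Function('r')(p) = 5 (Function('r')(p) = Add(1, 4) = 5)
Function('y')(s) = Mul(Add(5, s), Add(64, s)) (Function('y')(s) = Mul(Add(s, 64), Add(s, 5)) = Mul(Add(64, s), Add(5, s)) = Mul(Add(5, s), Add(64, s)))
Add(Function('y')(Function('V')(-5)), 42610) = Add(Add(320, Pow(-81, 2), Mul(69, -81)), 42610) = Add(Add(320, 6561, -5589), 42610) = Add(1292, 42610) = 43902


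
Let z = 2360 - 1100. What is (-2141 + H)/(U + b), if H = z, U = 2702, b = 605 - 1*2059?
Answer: -881/1248 ≈ -0.70593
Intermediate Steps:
b = -1454 (b = 605 - 2059 = -1454)
z = 1260
H = 1260
(-2141 + H)/(U + b) = (-2141 + 1260)/(2702 - 1454) = -881/1248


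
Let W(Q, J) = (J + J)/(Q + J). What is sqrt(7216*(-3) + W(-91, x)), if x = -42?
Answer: 30*I*sqrt(8683)/19 ≈ 147.13*I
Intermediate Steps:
W(Q, J) = 2*J/(J + Q) (W(Q, J) = (2*J)/(J + Q) = 2*J/(J + Q))
sqrt(7216*(-3) + W(-91, x)) = sqrt(7216*(-3) + 2*(-42)/(-42 - 91)) = sqrt(-21648 + 2*(-42)/(-133)) = sqrt(-21648 + 2*(-42)*(-1/133)) = sqrt(-21648 + 12/19) = sqrt(-411300/19) = 30*I*sqrt(8683)/19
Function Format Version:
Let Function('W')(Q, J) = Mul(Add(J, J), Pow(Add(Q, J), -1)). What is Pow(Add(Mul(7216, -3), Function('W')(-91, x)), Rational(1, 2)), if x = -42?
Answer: Mul(Rational(30, 19), I, Pow(8683, Rational(1, 2))) ≈ Mul(147.13, I)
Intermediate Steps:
Function('W')(Q, J) = Mul(2, J, Pow(Add(J, Q), -1)) (Function('W')(Q, J) = Mul(Mul(2, J), Pow(Add(J, Q), -1)) = Mul(2, J, Pow(Add(J, Q), -1)))
Pow(Add(Mul(7216, -3), Function('W')(-91, x)), Rational(1, 2)) = Pow(Add(Mul(7216, -3), Mul(2, -42, Pow(Add(-42, -91), -1))), Rational(1, 2)) = Pow(Add(-21648, Mul(2, -42, Pow(-133, -1))), Rational(1, 2)) = Pow(Add(-21648, Mul(2, -42, Rational(-1, 133))), Rational(1, 2)) = Pow(Add(-21648, Rational(12, 19)), Rational(1, 2)) = Pow(Rational(-411300, 19), Rational(1, 2)) = Mul(Rational(30, 19), I, Pow(8683, Rational(1, 2)))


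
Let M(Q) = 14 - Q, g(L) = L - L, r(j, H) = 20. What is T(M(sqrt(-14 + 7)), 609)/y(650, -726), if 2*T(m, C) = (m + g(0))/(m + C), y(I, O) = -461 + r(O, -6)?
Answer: -43/1686384 + I*sqrt(7)/562128 ≈ -2.5498e-5 + 4.7067e-6*I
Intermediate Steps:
g(L) = 0
y(I, O) = -441 (y(I, O) = -461 + 20 = -441)
T(m, C) = m/(2*(C + m)) (T(m, C) = ((m + 0)/(m + C))/2 = (m/(C + m))/2 = m/(2*(C + m)))
T(M(sqrt(-14 + 7)), 609)/y(650, -726) = ((14 - sqrt(-14 + 7))/(2*(609 + (14 - sqrt(-14 + 7)))))/(-441) = ((14 - sqrt(-7))/(2*(609 + (14 - sqrt(-7)))))*(-1/441) = ((14 - I*sqrt(7))/(2*(609 + (14 - I*sqrt(7)))))*(-1/441) = ((14 - I*sqrt(7))/(2*(623 - I*sqrt(7))))*(-1/441) = -(14 - I*sqrt(7))/(882*(623 - I*sqrt(7)))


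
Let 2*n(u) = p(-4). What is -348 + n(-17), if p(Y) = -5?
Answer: -701/2 ≈ -350.50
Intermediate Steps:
n(u) = -5/2 (n(u) = (½)*(-5) = -5/2)
-348 + n(-17) = -348 - 5/2 = -701/2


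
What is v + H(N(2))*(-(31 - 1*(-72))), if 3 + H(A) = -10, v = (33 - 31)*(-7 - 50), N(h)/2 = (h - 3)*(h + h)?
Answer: 1225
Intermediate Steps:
N(h) = 4*h*(-3 + h) (N(h) = 2*((h - 3)*(h + h)) = 2*((-3 + h)*(2*h)) = 2*(2*h*(-3 + h)) = 4*h*(-3 + h))
v = -114 (v = 2*(-57) = -114)
H(A) = -13 (H(A) = -3 - 10 = -13)
v + H(N(2))*(-(31 - 1*(-72))) = -114 - (-13)*(31 - 1*(-72)) = -114 - (-13)*(31 + 72) = -114 - (-13)*103 = -114 - 13*(-103) = -114 + 1339 = 1225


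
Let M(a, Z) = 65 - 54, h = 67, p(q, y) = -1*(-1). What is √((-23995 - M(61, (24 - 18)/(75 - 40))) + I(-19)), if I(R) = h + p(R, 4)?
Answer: I*√23938 ≈ 154.72*I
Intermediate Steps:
p(q, y) = 1
M(a, Z) = 11
I(R) = 68 (I(R) = 67 + 1 = 68)
√((-23995 - M(61, (24 - 18)/(75 - 40))) + I(-19)) = √((-23995 - 1*11) + 68) = √((-23995 - 11) + 68) = √(-24006 + 68) = √(-23938) = I*√23938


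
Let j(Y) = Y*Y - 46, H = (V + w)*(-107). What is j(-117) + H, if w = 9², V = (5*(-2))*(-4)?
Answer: 696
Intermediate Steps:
V = 40 (V = -10*(-4) = 40)
w = 81
H = -12947 (H = (40 + 81)*(-107) = 121*(-107) = -12947)
j(Y) = -46 + Y² (j(Y) = Y² - 46 = -46 + Y²)
j(-117) + H = (-46 + (-117)²) - 12947 = (-46 + 13689) - 12947 = 13643 - 12947 = 696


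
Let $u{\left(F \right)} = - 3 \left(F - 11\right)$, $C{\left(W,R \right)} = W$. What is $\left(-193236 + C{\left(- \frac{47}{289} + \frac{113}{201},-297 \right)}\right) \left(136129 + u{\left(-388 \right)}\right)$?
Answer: $- \frac{90674441649932}{3417} \approx -2.6536 \cdot 10^{10}$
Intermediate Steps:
$u{\left(F \right)} = 33 - 3 F$ ($u{\left(F \right)} = - 3 \left(-11 + F\right) = 33 - 3 F$)
$\left(-193236 + C{\left(- \frac{47}{289} + \frac{113}{201},-297 \right)}\right) \left(136129 + u{\left(-388 \right)}\right) = \left(-193236 + \left(- \frac{47}{289} + \frac{113}{201}\right)\right) \left(136129 + \left(33 - -1164\right)\right) = \left(-193236 + \left(\left(-47\right) \frac{1}{289} + 113 \cdot \frac{1}{201}\right)\right) \left(136129 + \left(33 + 1164\right)\right) = \left(-193236 + \left(- \frac{47}{289} + \frac{113}{201}\right)\right) \left(136129 + 1197\right) = \left(-193236 + \frac{23210}{58089}\right) 137326 = \left(- \frac{11224862794}{58089}\right) 137326 = - \frac{90674441649932}{3417}$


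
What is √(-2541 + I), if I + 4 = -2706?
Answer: I*√5251 ≈ 72.464*I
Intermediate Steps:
I = -2710 (I = -4 - 2706 = -2710)
√(-2541 + I) = √(-2541 - 2710) = √(-5251) = I*√5251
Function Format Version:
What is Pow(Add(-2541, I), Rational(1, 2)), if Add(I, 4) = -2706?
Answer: Mul(I, Pow(5251, Rational(1, 2))) ≈ Mul(72.464, I)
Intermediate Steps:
I = -2710 (I = Add(-4, -2706) = -2710)
Pow(Add(-2541, I), Rational(1, 2)) = Pow(Add(-2541, -2710), Rational(1, 2)) = Pow(-5251, Rational(1, 2)) = Mul(I, Pow(5251, Rational(1, 2)))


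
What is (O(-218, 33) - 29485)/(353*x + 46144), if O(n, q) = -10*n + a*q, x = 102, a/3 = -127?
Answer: -19939/41075 ≈ -0.48543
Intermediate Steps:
a = -381 (a = 3*(-127) = -381)
O(n, q) = -381*q - 10*n (O(n, q) = -10*n - 381*q = -381*q - 10*n)
(O(-218, 33) - 29485)/(353*x + 46144) = ((-381*33 - 10*(-218)) - 29485)/(353*102 + 46144) = ((-12573 + 2180) - 29485)/(36006 + 46144) = (-10393 - 29485)/82150 = -39878*1/82150 = -19939/41075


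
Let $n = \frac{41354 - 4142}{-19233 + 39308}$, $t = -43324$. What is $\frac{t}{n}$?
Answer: $- \frac{217432325}{9303} \approx -23372.0$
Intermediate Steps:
$n = \frac{37212}{20075} \approx 1.8536$
$\frac{t}{n} = - \frac{43324}{\frac{37212}{20075}} = \left(-43324\right) \frac{20075}{37212} = - \frac{217432325}{9303}$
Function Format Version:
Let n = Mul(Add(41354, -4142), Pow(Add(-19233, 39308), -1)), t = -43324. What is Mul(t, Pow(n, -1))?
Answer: Rational(-217432325, 9303) ≈ -23372.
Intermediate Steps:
n = Rational(37212, 20075) (n = Mul(37212, Pow(20075, -1)) = Mul(37212, Rational(1, 20075)) = Rational(37212, 20075) ≈ 1.8536)
Mul(t, Pow(n, -1)) = Mul(-43324, Pow(Rational(37212, 20075), -1)) = Mul(-43324, Rational(20075, 37212)) = Rational(-217432325, 9303)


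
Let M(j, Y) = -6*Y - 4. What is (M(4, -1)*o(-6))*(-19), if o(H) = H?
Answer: 228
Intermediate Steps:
M(j, Y) = -4 - 6*Y
(M(4, -1)*o(-6))*(-19) = ((-4 - 6*(-1))*(-6))*(-19) = ((-4 + 6)*(-6))*(-19) = (2*(-6))*(-19) = -12*(-19) = 228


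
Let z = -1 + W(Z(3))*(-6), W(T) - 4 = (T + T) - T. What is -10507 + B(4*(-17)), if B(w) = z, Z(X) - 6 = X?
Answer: -10586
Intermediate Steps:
Z(X) = 6 + X
W(T) = 4 + T (W(T) = 4 + ((T + T) - T) = 4 + (2*T - T) = 4 + T)
z = -79 (z = -1 + (4 + (6 + 3))*(-6) = -1 + (4 + 9)*(-6) = -1 + 13*(-6) = -1 - 78 = -79)
B(w) = -79
-10507 + B(4*(-17)) = -10507 - 79 = -10586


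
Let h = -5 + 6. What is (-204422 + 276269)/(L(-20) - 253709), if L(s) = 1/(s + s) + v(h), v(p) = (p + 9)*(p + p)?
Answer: -2873880/10147561 ≈ -0.28321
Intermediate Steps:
h = 1
v(p) = 2*p*(9 + p) (v(p) = (9 + p)*(2*p) = 2*p*(9 + p))
L(s) = 20 + 1/(2*s) (L(s) = 1/(s + s) + 2*1*(9 + 1) = 1/(2*s) + 2*1*10 = 1/(2*s) + 20 = 20 + 1/(2*s))
(-204422 + 276269)/(L(-20) - 253709) = (-204422 + 276269)/((20 + (1/2)/(-20)) - 253709) = 71847/((20 + (1/2)*(-1/20)) - 253709) = 71847/((20 - 1/40) - 253709) = 71847/(799/40 - 253709) = 71847/(-10147561/40) = 71847*(-40/10147561) = -2873880/10147561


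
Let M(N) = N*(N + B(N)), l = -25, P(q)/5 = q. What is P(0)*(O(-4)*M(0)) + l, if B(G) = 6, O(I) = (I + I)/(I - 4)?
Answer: -25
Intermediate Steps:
O(I) = 2*I/(-4 + I) (O(I) = (2*I)/(-4 + I) = 2*I/(-4 + I))
P(q) = 5*q
M(N) = N*(6 + N) (M(N) = N*(N + 6) = N*(6 + N))
P(0)*(O(-4)*M(0)) + l = (5*0)*((2*(-4)/(-4 - 4))*(0*(6 + 0))) - 25 = 0*((2*(-4)/(-8))*(0*6)) - 25 = 0*((2*(-4)*(-⅛))*0) - 25 = 0*(1*0) - 25 = 0*0 - 25 = 0 - 25 = -25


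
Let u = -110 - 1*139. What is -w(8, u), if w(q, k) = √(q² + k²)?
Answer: -√62065 ≈ -249.13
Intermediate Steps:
u = -249 (u = -110 - 139 = -249)
w(q, k) = √(k² + q²)
-w(8, u) = -√((-249)² + 8²) = -√(62001 + 64) = -√62065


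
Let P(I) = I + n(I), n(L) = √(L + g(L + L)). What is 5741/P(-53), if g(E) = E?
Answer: -5741/56 - 5741*I*√159/2968 ≈ -102.52 - 24.391*I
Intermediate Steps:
n(L) = √3*√L (n(L) = √(L + (L + L)) = √(L + 2*L) = √(3*L) = √3*√L)
P(I) = I + √3*√I
5741/P(-53) = 5741/(-53 + √3*√(-53)) = 5741/(-53 + √3*(I*√53)) = 5741/(-53 + I*√159)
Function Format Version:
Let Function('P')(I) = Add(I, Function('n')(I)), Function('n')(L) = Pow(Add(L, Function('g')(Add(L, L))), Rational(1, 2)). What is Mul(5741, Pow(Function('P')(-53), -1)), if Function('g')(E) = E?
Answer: Add(Rational(-5741, 56), Mul(Rational(-5741, 2968), I, Pow(159, Rational(1, 2)))) ≈ Add(-102.52, Mul(-24.391, I))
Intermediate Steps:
Function('n')(L) = Mul(Pow(3, Rational(1, 2)), Pow(L, Rational(1, 2))) (Function('n')(L) = Pow(Add(L, Add(L, L)), Rational(1, 2)) = Pow(Add(L, Mul(2, L)), Rational(1, 2)) = Pow(Mul(3, L), Rational(1, 2)) = Mul(Pow(3, Rational(1, 2)), Pow(L, Rational(1, 2))))
Function('P')(I) = Add(I, Mul(Pow(3, Rational(1, 2)), Pow(I, Rational(1, 2))))
Mul(5741, Pow(Function('P')(-53), -1)) = Mul(5741, Pow(Add(-53, Mul(Pow(3, Rational(1, 2)), Pow(-53, Rational(1, 2)))), -1)) = Mul(5741, Pow(Add(-53, Mul(Pow(3, Rational(1, 2)), Mul(I, Pow(53, Rational(1, 2))))), -1)) = Mul(5741, Pow(Add(-53, Mul(I, Pow(159, Rational(1, 2)))), -1))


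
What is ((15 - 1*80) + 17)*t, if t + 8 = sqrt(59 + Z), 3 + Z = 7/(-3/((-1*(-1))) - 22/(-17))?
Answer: 384 - 48*sqrt(43645)/29 ≈ 38.212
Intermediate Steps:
Z = -206/29 (Z = -3 + 7/(-3/((-1*(-1))) - 22/(-17)) = -3 + 7/(-3/1 - 22*(-1/17)) = -3 + 7/(-3*1 + 22/17) = -3 + 7/(-3 + 22/17) = -3 + 7/(-29/17) = -3 + 7*(-17/29) = -3 - 119/29 = -206/29 ≈ -7.1034)
t = -8 + sqrt(43645)/29 (t = -8 + sqrt(59 - 206/29) = -8 + sqrt(1505/29) = -8 + sqrt(43645)/29 ≈ -0.79607)
((15 - 1*80) + 17)*t = ((15 - 1*80) + 17)*(-8 + sqrt(43645)/29) = ((15 - 80) + 17)*(-8 + sqrt(43645)/29) = (-65 + 17)*(-8 + sqrt(43645)/29) = -48*(-8 + sqrt(43645)/29) = 384 - 48*sqrt(43645)/29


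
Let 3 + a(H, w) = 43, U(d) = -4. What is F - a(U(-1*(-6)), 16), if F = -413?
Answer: -453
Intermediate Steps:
a(H, w) = 40 (a(H, w) = -3 + 43 = 40)
F - a(U(-1*(-6)), 16) = -413 - 1*40 = -413 - 40 = -453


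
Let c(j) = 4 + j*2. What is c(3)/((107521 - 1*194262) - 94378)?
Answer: -10/181119 ≈ -5.5212e-5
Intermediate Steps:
c(j) = 4 + 2*j
c(3)/((107521 - 1*194262) - 94378) = (4 + 2*3)/((107521 - 1*194262) - 94378) = (4 + 6)/((107521 - 194262) - 94378) = 10/(-86741 - 94378) = 10/(-181119) = -1/181119*10 = -10/181119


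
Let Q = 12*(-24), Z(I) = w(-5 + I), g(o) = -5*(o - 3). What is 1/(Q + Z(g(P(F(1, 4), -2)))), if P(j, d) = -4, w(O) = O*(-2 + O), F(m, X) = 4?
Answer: 1/552 ≈ 0.0018116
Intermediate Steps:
g(o) = 15 - 5*o (g(o) = -5*(-3 + o) = 15 - 5*o)
Z(I) = (-7 + I)*(-5 + I) (Z(I) = (-5 + I)*(-2 + (-5 + I)) = (-5 + I)*(-7 + I) = (-7 + I)*(-5 + I))
Q = -288
1/(Q + Z(g(P(F(1, 4), -2)))) = 1/(-288 + (-7 + (15 - 5*(-4)))*(-5 + (15 - 5*(-4)))) = 1/(-288 + (-7 + (15 + 20))*(-5 + (15 + 20))) = 1/(-288 + (-7 + 35)*(-5 + 35)) = 1/(-288 + 28*30) = 1/(-288 + 840) = 1/552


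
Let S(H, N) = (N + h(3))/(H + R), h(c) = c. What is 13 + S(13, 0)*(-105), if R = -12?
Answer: -302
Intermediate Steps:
S(H, N) = (3 + N)/(-12 + H) (S(H, N) = (N + 3)/(H - 12) = (3 + N)/(-12 + H))
13 + S(13, 0)*(-105) = 13 + ((3 + 0)/(-12 + 13))*(-105) = 13 + (3/1)*(-105) = 13 + (1*3)*(-105) = 13 + 3*(-105) = 13 - 315 = -302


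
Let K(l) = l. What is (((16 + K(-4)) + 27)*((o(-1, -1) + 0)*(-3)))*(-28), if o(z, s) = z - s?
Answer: 0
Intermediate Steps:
(((16 + K(-4)) + 27)*((o(-1, -1) + 0)*(-3)))*(-28) = (((16 - 4) + 27)*(((-1 - 1*(-1)) + 0)*(-3)))*(-28) = ((12 + 27)*(((-1 + 1) + 0)*(-3)))*(-28) = (39*((0 + 0)*(-3)))*(-28) = (39*(0*(-3)))*(-28) = (39*0)*(-28) = 0*(-28) = 0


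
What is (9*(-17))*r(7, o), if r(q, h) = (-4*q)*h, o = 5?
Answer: 21420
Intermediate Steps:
r(q, h) = -4*h*q
(9*(-17))*r(7, o) = (9*(-17))*(-4*5*7) = -153*(-140) = 21420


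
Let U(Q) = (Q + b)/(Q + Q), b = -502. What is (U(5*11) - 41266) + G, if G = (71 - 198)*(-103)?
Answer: -3100797/110 ≈ -28189.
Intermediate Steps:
U(Q) = (-502 + Q)/(2*Q) (U(Q) = (Q - 502)/(Q + Q) = (-502 + Q)/((2*Q)) = (-502 + Q)*(1/(2*Q)) = (-502 + Q)/(2*Q))
G = 13081 (G = -127*(-103) = 13081)
(U(5*11) - 41266) + G = ((-502 + 5*11)/(2*((5*11))) - 41266) + 13081 = ((1/2)*(-502 + 55)/55 - 41266) + 13081 = ((1/2)*(1/55)*(-447) - 41266) + 13081 = (-447/110 - 41266) + 13081 = -4539707/110 + 13081 = -3100797/110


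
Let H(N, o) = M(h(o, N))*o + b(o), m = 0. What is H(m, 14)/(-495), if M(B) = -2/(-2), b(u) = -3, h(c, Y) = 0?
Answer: -1/45 ≈ -0.022222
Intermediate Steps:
M(B) = 1 (M(B) = -2*(-½) = 1)
H(N, o) = -3 + o (H(N, o) = 1*o - 3 = o - 3 = -3 + o)
H(m, 14)/(-495) = (-3 + 14)/(-495) = 11*(-1/495) = -1/45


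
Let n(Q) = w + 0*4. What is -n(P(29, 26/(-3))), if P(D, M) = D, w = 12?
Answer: -12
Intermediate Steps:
n(Q) = 12 (n(Q) = 12 + 0*4 = 12 + 0 = 12)
-n(P(29, 26/(-3))) = -1*12 = -12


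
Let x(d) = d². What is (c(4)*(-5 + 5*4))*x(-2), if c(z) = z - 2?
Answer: 120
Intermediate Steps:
c(z) = -2 + z
(c(4)*(-5 + 5*4))*x(-2) = ((-2 + 4)*(-5 + 5*4))*(-2)² = (2*(-5 + 20))*4 = (2*15)*4 = 30*4 = 120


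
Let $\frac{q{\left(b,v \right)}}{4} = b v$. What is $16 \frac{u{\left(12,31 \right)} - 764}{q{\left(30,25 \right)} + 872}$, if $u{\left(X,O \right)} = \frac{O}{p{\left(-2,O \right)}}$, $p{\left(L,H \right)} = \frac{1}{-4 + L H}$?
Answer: $- \frac{1405}{121} \approx -11.612$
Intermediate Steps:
$q{\left(b,v \right)} = 4 b v$
$p{\left(L,H \right)} = \frac{1}{-4 + H L}$
$u{\left(X,O \right)} = O \left(-4 - 2 O\right)$ ($u{\left(X,O \right)} = \frac{O}{\frac{1}{-4 + O \left(-2\right)}} = \frac{O}{\frac{1}{-4 - 2 O}} = O \left(-4 - 2 O\right)$)
$16 \frac{u{\left(12,31 \right)} - 764}{q{\left(30,25 \right)} + 872} = 16 \frac{2 \cdot 31 \left(-2 - 31\right) - 764}{4 \cdot 30 \cdot 25 + 872} = 16 \frac{2 \cdot 31 \left(-2 - 31\right) - 764}{3000 + 872} = 16 \frac{2 \cdot 31 \left(-33\right) - 764}{3872} = 16 \left(-2046 - 764\right) \frac{1}{3872} = 16 \left(\left(-2810\right) \frac{1}{3872}\right) = 16 \left(- \frac{1405}{1936}\right) = - \frac{1405}{121}$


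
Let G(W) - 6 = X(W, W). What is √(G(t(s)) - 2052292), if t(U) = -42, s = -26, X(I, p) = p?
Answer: 2*I*√513082 ≈ 1432.6*I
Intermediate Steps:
G(W) = 6 + W
√(G(t(s)) - 2052292) = √((6 - 42) - 2052292) = √(-36 - 2052292) = √(-2052328) = 2*I*√513082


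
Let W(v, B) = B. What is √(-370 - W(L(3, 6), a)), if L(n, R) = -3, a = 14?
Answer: 8*I*√6 ≈ 19.596*I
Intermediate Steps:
√(-370 - W(L(3, 6), a)) = √(-370 - 1*14) = √(-370 - 14) = √(-384) = 8*I*√6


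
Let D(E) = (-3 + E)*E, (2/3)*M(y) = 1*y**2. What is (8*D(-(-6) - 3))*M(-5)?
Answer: 0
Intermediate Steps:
M(y) = 3*y**2/2 (M(y) = 3*(1*y**2)/2 = 3*y**2/2)
D(E) = E*(-3 + E)
(8*D(-(-6) - 3))*M(-5) = (8*((-(-6) - 3)*(-3 + (-(-6) - 3))))*((3/2)*(-5)**2) = (8*((-3*(-2) - 3)*(-3 + (-3*(-2) - 3))))*((3/2)*25) = (8*((6 - 3)*(-3 + (6 - 3))))*(75/2) = (8*(3*(-3 + 3)))*(75/2) = (8*(3*0))*(75/2) = (8*0)*(75/2) = 0*(75/2) = 0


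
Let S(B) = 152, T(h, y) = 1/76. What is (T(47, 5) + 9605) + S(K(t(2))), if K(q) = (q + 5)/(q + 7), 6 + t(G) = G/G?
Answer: 741533/76 ≈ 9757.0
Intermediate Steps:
T(h, y) = 1/76
t(G) = -5 (t(G) = -6 + G/G = -6 + 1 = -5)
K(q) = (5 + q)/(7 + q)
(T(47, 5) + 9605) + S(K(t(2))) = (1/76 + 9605) + 152 = 729981/76 + 152 = 741533/76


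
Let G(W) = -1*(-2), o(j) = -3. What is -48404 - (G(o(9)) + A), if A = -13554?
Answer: -34852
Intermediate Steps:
G(W) = 2
-48404 - (G(o(9)) + A) = -48404 - (2 - 13554) = -48404 - 1*(-13552) = -48404 + 13552 = -34852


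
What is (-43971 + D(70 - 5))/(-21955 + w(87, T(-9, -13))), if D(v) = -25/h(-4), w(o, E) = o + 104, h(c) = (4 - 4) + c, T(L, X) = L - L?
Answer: 175859/87056 ≈ 2.0201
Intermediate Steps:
T(L, X) = 0
h(c) = c (h(c) = 0 + c = c)
w(o, E) = 104 + o
D(v) = 25/4 (D(v) = -25/(-4) = -25*(-¼) = 25/4)
(-43971 + D(70 - 5))/(-21955 + w(87, T(-9, -13))) = (-43971 + 25/4)/(-21955 + (104 + 87)) = -175859/(4*(-21955 + 191)) = -175859/4/(-21764) = -175859/4*(-1/21764) = 175859/87056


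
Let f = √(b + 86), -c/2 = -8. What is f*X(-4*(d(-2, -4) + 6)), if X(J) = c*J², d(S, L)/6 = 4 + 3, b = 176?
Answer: 589824*√262 ≈ 9.5471e+6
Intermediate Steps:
c = 16 (c = -2*(-8) = 16)
d(S, L) = 42 (d(S, L) = 6*(4 + 3) = 6*7 = 42)
f = √262 (f = √(176 + 86) = √262 ≈ 16.186)
X(J) = 16*J²
f*X(-4*(d(-2, -4) + 6)) = √262*(16*(-4*(42 + 6))²) = √262*(16*(-4*48)²) = √262*(16*(-192)²) = √262*(16*36864) = √262*589824 = 589824*√262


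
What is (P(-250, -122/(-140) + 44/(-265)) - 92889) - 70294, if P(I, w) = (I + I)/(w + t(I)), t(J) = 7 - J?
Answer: -156018999921/956087 ≈ -1.6319e+5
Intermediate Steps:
P(I, w) = 2*I/(7 + w - I) (P(I, w) = (I + I)/(w + (7 - I)) = (2*I)/(7 + w - I) = 2*I/(7 + w - I))
(P(-250, -122/(-140) + 44/(-265)) - 92889) - 70294 = (2*(-250)/(7 + (-122/(-140) + 44/(-265)) - 1*(-250)) - 92889) - 70294 = (2*(-250)/(7 + (-122*(-1/140) + 44*(-1/265)) + 250) - 92889) - 70294 = (2*(-250)/(7 + (61/70 - 44/265) + 250) - 92889) - 70294 = (2*(-250)/(7 + 2617/3710 + 250) - 92889) - 70294 = (2*(-250)/(956087/3710) - 92889) - 70294 = (2*(-250)*(3710/956087) - 92889) - 70294 = (-1855000/956087 - 92889) - 70294 = -88811820343/956087 - 70294 = -156018999921/956087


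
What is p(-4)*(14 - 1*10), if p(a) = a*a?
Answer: 64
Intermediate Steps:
p(a) = a²
p(-4)*(14 - 1*10) = (-4)²*(14 - 1*10) = 16*(14 - 10) = 16*4 = 64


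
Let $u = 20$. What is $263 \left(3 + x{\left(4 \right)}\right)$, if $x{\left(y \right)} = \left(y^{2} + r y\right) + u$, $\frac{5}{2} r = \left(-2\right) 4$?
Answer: $\frac{34453}{5} \approx 6890.6$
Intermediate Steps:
$r = - \frac{16}{5}$ ($r = \frac{2 \left(\left(-2\right) 4\right)}{5} = \frac{2}{5} \left(-8\right) = - \frac{16}{5} \approx -3.2$)
$x{\left(y \right)} = 20 + y^{2} - \frac{16 y}{5}$ ($x{\left(y \right)} = \left(y^{2} - \frac{16 y}{5}\right) + 20 = 20 + y^{2} - \frac{16 y}{5}$)
$263 \left(3 + x{\left(4 \right)}\right) = 263 \left(3 + \left(20 + 4^{2} - \frac{64}{5}\right)\right) = 263 \left(3 + \left(20 + 16 - \frac{64}{5}\right)\right) = 263 \left(3 + \frac{116}{5}\right) = 263 \cdot \frac{131}{5} = \frac{34453}{5}$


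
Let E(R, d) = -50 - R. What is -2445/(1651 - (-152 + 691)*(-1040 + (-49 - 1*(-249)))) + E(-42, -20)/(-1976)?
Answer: -149504/112239517 ≈ -0.0013320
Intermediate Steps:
-2445/(1651 - (-152 + 691)*(-1040 + (-49 - 1*(-249)))) + E(-42, -20)/(-1976) = -2445/(1651 - (-152 + 691)*(-1040 + (-49 - 1*(-249)))) + (-50 - 1*(-42))/(-1976) = -2445/(1651 - 539*(-1040 + (-49 + 249))) + (-50 + 42)*(-1/1976) = -2445/(1651 - 539*(-1040 + 200)) - 8*(-1/1976) = -2445/(1651 - 539*(-840)) + 1/247 = -2445/(1651 - 1*(-452760)) + 1/247 = -2445/(1651 + 452760) + 1/247 = -2445/454411 + 1/247 = -149504/112239517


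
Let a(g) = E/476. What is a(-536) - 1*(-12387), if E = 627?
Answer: 5896839/476 ≈ 12388.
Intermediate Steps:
a(g) = 627/476
a(-536) - 1*(-12387) = 627/476 - 1*(-12387) = 627/476 + 12387 = 5896839/476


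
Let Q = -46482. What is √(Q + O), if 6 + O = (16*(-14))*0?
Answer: 2*I*√11622 ≈ 215.61*I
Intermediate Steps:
O = -6 (O = -6 + (16*(-14))*0 = -6 - 224*0 = -6 + 0 = -6)
√(Q + O) = √(-46482 - 6) = √(-46488) = 2*I*√11622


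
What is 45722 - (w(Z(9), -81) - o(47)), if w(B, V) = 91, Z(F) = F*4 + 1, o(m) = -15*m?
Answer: 44926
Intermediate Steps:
Z(F) = 1 + 4*F (Z(F) = 4*F + 1 = 1 + 4*F)
45722 - (w(Z(9), -81) - o(47)) = 45722 - (91 - (-15)*47) = 45722 - (91 - 1*(-705)) = 45722 - (91 + 705) = 45722 - 1*796 = 45722 - 796 = 44926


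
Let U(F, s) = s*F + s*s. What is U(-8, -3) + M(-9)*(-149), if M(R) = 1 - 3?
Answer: 331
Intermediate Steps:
M(R) = -2
U(F, s) = s**2 + F*s (U(F, s) = F*s + s**2 = s**2 + F*s)
U(-8, -3) + M(-9)*(-149) = -3*(-8 - 3) - 2*(-149) = -3*(-11) + 298 = 33 + 298 = 331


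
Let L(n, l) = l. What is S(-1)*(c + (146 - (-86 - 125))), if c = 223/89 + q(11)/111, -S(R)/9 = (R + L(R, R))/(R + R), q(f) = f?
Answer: -10657605/3293 ≈ -3236.4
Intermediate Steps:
S(R) = -9 (S(R) = -9*(R + R)/(R + R) = -9*2*R/(2*R) = -9*2*R*1/(2*R) = -9*1 = -9)
c = 25732/9879 (c = 223/89 + 11/111 = 25732/9879 ≈ 2.6047)
S(-1)*(c + (146 - (-86 - 125))) = -9*(25732/9879 + (146 - (-86 - 125))) = -9*(25732/9879 + (146 - 1*(-211))) = -9*(25732/9879 + (146 + 211)) = -9*(25732/9879 + 357) = -9*3552535/9879 = -10657605/3293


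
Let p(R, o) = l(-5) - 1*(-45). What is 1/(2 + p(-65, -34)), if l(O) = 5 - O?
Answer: 1/57 ≈ 0.017544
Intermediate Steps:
p(R, o) = 55 (p(R, o) = (5 - 1*(-5)) - 1*(-45) = (5 + 5) + 45 = 10 + 45 = 55)
1/(2 + p(-65, -34)) = 1/(2 + 55) = 1/57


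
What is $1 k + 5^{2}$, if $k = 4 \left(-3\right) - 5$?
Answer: $8$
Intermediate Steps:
$k = -17$ ($k = -12 - 5 = -17$)
$1 k + 5^{2} = 1 \left(-17\right) + 5^{2} = -17 + 25 = 8$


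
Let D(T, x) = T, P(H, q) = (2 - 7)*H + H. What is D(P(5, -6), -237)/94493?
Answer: -20/94493 ≈ -0.00021166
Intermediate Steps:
P(H, q) = -4*H (P(H, q) = -5*H + H = -4*H)
D(P(5, -6), -237)/94493 = -4*5/94493 = -20*1/94493 = -20/94493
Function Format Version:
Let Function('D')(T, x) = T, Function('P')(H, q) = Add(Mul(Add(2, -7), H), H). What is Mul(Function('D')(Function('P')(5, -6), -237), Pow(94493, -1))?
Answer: Rational(-20, 94493) ≈ -0.00021166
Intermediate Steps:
Function('P')(H, q) = Mul(-4, H) (Function('P')(H, q) = Add(Mul(-5, H), H) = Mul(-4, H))
Mul(Function('D')(Function('P')(5, -6), -237), Pow(94493, -1)) = Mul(Mul(-4, 5), Pow(94493, -1)) = Mul(-20, Rational(1, 94493)) = Rational(-20, 94493)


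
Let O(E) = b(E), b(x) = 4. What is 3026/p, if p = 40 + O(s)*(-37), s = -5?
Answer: -1513/54 ≈ -28.019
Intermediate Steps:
O(E) = 4
p = -108 (p = 40 + 4*(-37) = 40 - 148 = -108)
3026/p = 3026/(-108) = 3026*(-1/108) = -1513/54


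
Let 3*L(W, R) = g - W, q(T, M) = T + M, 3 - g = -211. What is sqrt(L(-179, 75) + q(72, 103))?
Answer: 3*sqrt(34) ≈ 17.493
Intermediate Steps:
g = 214 (g = 3 - 1*(-211) = 3 + 211 = 214)
q(T, M) = M + T
L(W, R) = 214/3 - W/3 (L(W, R) = (214 - W)/3 = 214/3 - W/3)
sqrt(L(-179, 75) + q(72, 103)) = sqrt((214/3 - 1/3*(-179)) + (103 + 72)) = sqrt((214/3 + 179/3) + 175) = sqrt(131 + 175) = sqrt(306) = 3*sqrt(34)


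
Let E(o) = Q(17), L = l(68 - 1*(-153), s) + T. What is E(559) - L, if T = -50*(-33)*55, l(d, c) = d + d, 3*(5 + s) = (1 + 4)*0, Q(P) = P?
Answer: -91175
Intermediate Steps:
s = -5 (s = -5 + ((1 + 4)*0)/3 = -5 + (5*0)/3 = -5 + (⅓)*0 = -5 + 0 = -5)
l(d, c) = 2*d
T = 90750 (T = 1650*55 = 90750)
L = 91192 (L = 2*(68 - 1*(-153)) + 90750 = 2*(68 + 153) + 90750 = 2*221 + 90750 = 442 + 90750 = 91192)
E(o) = 17
E(559) - L = 17 - 1*91192 = 17 - 91192 = -91175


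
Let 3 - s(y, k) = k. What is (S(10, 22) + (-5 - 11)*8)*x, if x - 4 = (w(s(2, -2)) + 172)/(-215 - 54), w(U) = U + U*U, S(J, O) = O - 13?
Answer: -104006/269 ≈ -386.64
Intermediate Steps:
s(y, k) = 3 - k
S(J, O) = -13 + O
w(U) = U + U²
x = 874/269 (x = 4 + ((3 - 1*(-2))*(1 + (3 - 1*(-2))) + 172)/(-215 - 54) = 4 + ((3 + 2)*(1 + (3 + 2)) + 172)/(-269) = 4 + (5*(1 + 5) + 172)*(-1/269) = 4 + (5*6 + 172)*(-1/269) = 4 + (30 + 172)*(-1/269) = 4 + 202*(-1/269) = 4 - 202/269 = 874/269 ≈ 3.2491)
(S(10, 22) + (-5 - 11)*8)*x = ((-13 + 22) + (-5 - 11)*8)*(874/269) = (9 - 16*8)*(874/269) = (9 - 128)*(874/269) = -119*874/269 = -104006/269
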